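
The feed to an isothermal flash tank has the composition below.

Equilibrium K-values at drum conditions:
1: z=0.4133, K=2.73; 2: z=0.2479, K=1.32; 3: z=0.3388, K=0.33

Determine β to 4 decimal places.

Let β = V/F and solve Σ zᵢ(Kᵢ−1)/(1+β(Kᵢ−1)) = 0.
g(0) = ΣzᵢKᵢ − 1 = 0.5673 and g(1) = 1 − Σzᵢ/Kᵢ = -0.3659, so a root lies in (0, 1).
Newton iteration, β⁰ = 0.46:
  β = 0.4600: g = 0.13918, g' = -0.7206 → β = 0.6531
  β = 0.6531: g = -0.00231, g' = -0.7709 → β = 0.6501
Converged at β = 0.6501.

β = 0.6501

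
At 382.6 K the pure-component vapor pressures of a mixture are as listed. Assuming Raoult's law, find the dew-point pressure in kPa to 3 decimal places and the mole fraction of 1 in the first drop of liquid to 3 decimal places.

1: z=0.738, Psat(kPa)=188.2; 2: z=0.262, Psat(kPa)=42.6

Pdew = 99.289 kPa, x_1 = 0.389

At the dew point ψ → 1, so Σzᵢ/Kᵢ = 1 with Kᵢ = Pᵢˢᵃᵗ/P ⇒ 1/P = Σzᵢ/Pᵢˢᵃᵗ.
1/P = 0.738/188.2 + 0.262/42.6 = 0.010072 ⇒ P = 99.289 kPa
xᵢ = zᵢP/Pᵢˢᵃᵗ ⇒ x_1 = 0.738·99.289/188.2 = 0.389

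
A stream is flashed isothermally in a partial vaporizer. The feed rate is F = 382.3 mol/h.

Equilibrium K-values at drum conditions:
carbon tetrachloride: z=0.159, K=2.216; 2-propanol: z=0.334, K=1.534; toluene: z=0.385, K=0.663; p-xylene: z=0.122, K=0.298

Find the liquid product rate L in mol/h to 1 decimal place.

L = 220.6 mol/h

Iterate (Newton) starting at β = 0.69:
  β = 0.690: g = -0.0997, g' = -0.421 → β = 0.453
  β = 0.453: g = -0.0104, g' = -0.350 → β = 0.423
Converged at β = 0.423.
Then V = β·F = 0.4231·382.3 = 161.7 mol/h and L = F − V = 220.6 mol/h.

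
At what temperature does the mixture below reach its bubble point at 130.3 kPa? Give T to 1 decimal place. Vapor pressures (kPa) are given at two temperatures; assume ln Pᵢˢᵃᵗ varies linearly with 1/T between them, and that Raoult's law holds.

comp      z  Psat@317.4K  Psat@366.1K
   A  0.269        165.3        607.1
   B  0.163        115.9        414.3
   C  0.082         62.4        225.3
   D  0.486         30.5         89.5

T = 333.2 K

Bubble-point temperature: ΣzᵢPᵢˢᵃᵗ(T) = P. Interpolate ln Pᵢˢᵃᵗ = aᵢ + bᵢ/T.
  T = 317.4 K: ΣzᵢPᵢˢᵃᵗ = 83.30 kPa
  T = 366.1 K: ΣzᵢPᵢˢᵃᵗ = 292.81 kPa
  T = 341.8 K: ΣzᵢPᵢˢᵃᵗ = 163.41 kPa
  T = 329.6 K: ΣzᵢPᵢˢᵃᵗ = 118.10 kPa
  T = 335.7 K: ΣzᵢPᵢˢᵃᵗ = 139.32 kPa
  T = 332.6 K: ΣzᵢPᵢˢᵃᵗ = 128.20 kPa
  T = 334.1 K: ΣzᵢPᵢˢᵃᵗ = 133.49 kPa
Interpolating between 332.6 K and 334.1 K gives T ≈ 333.2 K.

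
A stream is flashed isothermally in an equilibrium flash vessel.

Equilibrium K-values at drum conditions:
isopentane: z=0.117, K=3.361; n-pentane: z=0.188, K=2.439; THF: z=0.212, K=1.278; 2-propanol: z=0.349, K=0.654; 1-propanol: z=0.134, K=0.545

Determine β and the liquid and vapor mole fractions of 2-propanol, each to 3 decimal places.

β = 0.821, x_2-propanol = 0.487, y_2-propanol = 0.319

Let β = V/F and solve Σ zᵢ(Kᵢ−1)/(1+β(Kᵢ−1)) = 0.
g(0) = ΣzᵢKᵢ − 1 = 0.424 and g(1) = 1 − Σzᵢ/Kᵢ = -0.057, so a root lies in (0, 1).
Iterate (Newton) starting at β = 0.5:
  β = 0.500: g = 0.1108, g' = -0.389 → β = 0.785
  β = 0.785: g = 0.0116, g' = -0.323 → β = 0.821
Converged at β = 0.821.
Compositions from xᵢ = zᵢ/(1+β(Kᵢ−1)), yᵢ = Kᵢxᵢ:
  isopentane: x = 0.040, y = 0.134
  n-pentane: x = 0.086, y = 0.210
  THF: x = 0.173, y = 0.221
  2-propanol: x = 0.487, y = 0.319
  1-propanol: x = 0.214, y = 0.117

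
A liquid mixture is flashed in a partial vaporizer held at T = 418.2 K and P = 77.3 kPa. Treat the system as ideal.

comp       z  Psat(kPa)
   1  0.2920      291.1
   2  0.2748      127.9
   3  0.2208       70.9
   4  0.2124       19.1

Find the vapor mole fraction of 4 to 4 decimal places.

Raoult's law: Kᵢ = Pᵢˢᵃᵗ/P = Pᵢˢᵃᵗ/77.3.
  K_1 = 291.1/77.3 = 3.765847, K_2 = 127.9/77.3 = 1.654592, K_3 = 70.9/77.3 = 0.917206, K_4 = 19.1/77.3 = 0.247089
Newton iteration, ψ⁰ = 0.38:
  ψ = 0.3800: g = 0.29494, g' = -0.8444 → ψ = 0.7293
  ψ = 0.7293: g = 0.01533, g' = -0.8932 → ψ = 0.7464
  ψ = 0.7464: g = -0.00023, g' = -0.9203 → ψ = 0.7462
Converged at ψ = 0.7462.
Compositions from xᵢ = zᵢ/(1+ψ(Kᵢ−1)), yᵢ = Kᵢxᵢ:
  1: x = 0.0953, y = 0.3589
  2: x = 0.1846, y = 0.3055
  3: x = 0.2353, y = 0.2159
  4: x = 0.4847, y = 0.1198

y_4 = 0.1198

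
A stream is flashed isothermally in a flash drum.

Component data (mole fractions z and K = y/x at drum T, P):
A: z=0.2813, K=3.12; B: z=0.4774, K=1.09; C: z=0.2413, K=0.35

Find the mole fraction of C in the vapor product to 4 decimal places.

y_C = 0.1525

Rachford–Rice: g(β) = Σ zᵢ(Kᵢ−1)/(1+β(Kᵢ−1)) = 0.
Feasibility: ΣzᵢKᵢ = 1.4825, Σzᵢ/Kᵢ = 1.2176 — both > 1, two phases present.
Newton–Raphson from β = 0.37:
  β = 0.3700: g = 0.16928, g' = -0.5774 → β = 0.6632
  β = 0.6632: g = 0.01274, g' = -0.5368 → β = 0.6869
  β = 0.6869: g = -0.00010, g' = -0.5457 → β = 0.6867
Converged at β = 0.6867.
Compositions from xᵢ = zᵢ/(1+β(Kᵢ−1)), yᵢ = Kᵢxᵢ:
  A: x = 0.1145, y = 0.3574
  B: x = 0.4496, y = 0.4901
  C: x = 0.4358, y = 0.1525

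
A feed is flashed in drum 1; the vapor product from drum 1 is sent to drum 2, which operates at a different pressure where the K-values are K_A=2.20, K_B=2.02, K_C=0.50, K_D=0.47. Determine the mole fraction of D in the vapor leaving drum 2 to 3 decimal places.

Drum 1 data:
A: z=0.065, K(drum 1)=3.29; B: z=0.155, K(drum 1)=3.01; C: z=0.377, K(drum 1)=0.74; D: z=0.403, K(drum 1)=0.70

Drum 1:
Material balance + equilibrium reduce to Σ zᵢ(Kᵢ−1)/(1+ψ₁(Kᵢ−1)) = 0.
g(0) = ΣzᵢKᵢ − 1 = 0.241 and g(1) = 1 − Σzᵢ/Kᵢ = -0.156, so a root lies in (0, 1).
Newton iteration, ψ₁⁰ = 0.5:
  ψ₁ = 0.500: g = -0.0301, g' = -0.314 → ψ₁ = 0.404
  ψ₁ = 0.404: g = 0.0022, g' = -0.361 → ψ₁ = 0.410
Converged at ψ₁ = 0.410.
Drum-1 compositions:
  A: x = 0.034, y = 0.110
  B: x = 0.085, y = 0.256
  C: x = 0.422, y = 0.312
  D: x = 0.460, y = 0.322
Drum-2 feed = drum-1 vapor: z₂ = (0.1103, 0.2558, 0.3123, 0.3217).
Drum 2:
Newton–Raphson from ψ₂ = 0.5:
  ψ₂ = 0.500: g = -0.1846, g' = -0.485 → ψ₂ = 0.119
  ψ₂ = 0.119: g = 0.0004, g' = -0.524 → ψ₂ = 0.120
Converged at ψ₂ = 0.120.
  A: x = 0.096, y = 0.212
  B: x = 0.228, y = 0.460
  C: x = 0.332, y = 0.166
  D: x = 0.344, y = 0.161

y_D (drum 2) = 0.161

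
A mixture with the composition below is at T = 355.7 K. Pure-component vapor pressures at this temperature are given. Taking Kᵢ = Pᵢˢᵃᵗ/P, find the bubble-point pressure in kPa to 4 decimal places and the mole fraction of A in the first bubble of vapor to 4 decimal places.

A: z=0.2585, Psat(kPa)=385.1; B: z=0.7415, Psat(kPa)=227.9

Pbub = 268.5362 kPa, y_A = 0.3707

At the bubble point ψ → 0, so ΣzᵢKᵢ = 1 with Kᵢ = Pᵢˢᵃᵗ/P ⇒ P = ΣzᵢPᵢˢᵃᵗ.
P = 0.2585·385.1 + 0.7415·227.9 = 268.5362 kPa
yᵢ = zᵢPᵢˢᵃᵗ/P ⇒ y_A = 0.2585·385.1/268.5362 = 0.3707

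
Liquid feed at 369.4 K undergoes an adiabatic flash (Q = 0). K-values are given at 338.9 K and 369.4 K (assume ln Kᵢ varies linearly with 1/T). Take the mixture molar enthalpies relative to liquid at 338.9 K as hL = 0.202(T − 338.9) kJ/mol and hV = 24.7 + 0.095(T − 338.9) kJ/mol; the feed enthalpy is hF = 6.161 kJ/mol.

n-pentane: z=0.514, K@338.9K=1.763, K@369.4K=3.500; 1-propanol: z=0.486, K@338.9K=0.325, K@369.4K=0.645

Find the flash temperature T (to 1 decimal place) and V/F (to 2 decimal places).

T = 341.5 K, V/F = 0.23

Adiabatic flash: solve Rachford–Rice at each trial T, then check hF = ψ·hV(T) + (1−ψ)·hL(T).
  T = 338.9 K: K = (1.763, 0.325), RR gives ψ = 0.125, H_out = 3.076 kJ/mol
  T = 369.4 K: K = (3.500, 0.645), RR gives ψ = 1.000, H_out = 27.598 kJ/mol
  T = 354.1 K: K = (2.518, 0.464), RR gives ψ = 0.639, H_out = 17.816 kJ/mol
  T = 346.5 K: K = (2.115, 0.390), RR gives ψ = 0.407, H_out = 11.251 kJ/mol
  T = 342.7 K: K = (1.933, 0.356), RR gives ψ = 0.278, H_out = 7.514 kJ/mol
  T = 340.8 K: K = (1.847, 0.340), RR gives ψ = 0.205, H_out = 5.410 kJ/mol
Linear interpolation between T = 340.8 (H_out = 5.410) and T = 342.7 (H_out = 7.514) on hF = 6.161 gives T ≈ 341.5 K, at which ψ = 0.23.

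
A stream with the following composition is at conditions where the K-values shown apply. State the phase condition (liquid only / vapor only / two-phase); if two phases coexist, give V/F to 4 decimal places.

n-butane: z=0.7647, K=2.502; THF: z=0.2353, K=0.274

ΣzᵢKᵢ = 1.9778; Σzᵢ/Kᵢ = 1.1644.
Both exceed 1, so a two-phase solution exists.
Let ψ = V/F and solve Σ zᵢ(Kᵢ−1)/(1+ψ(Kᵢ−1)) = 0.
Binary case is linear: z₁(K₁−1)(1+ψ(K₂−1)) + z₂(K₂−1)(1+ψ(K₁−1)) = 0
⇒ ψ = [z₁(K₁−1)+z₂(K₂−1)] / [−(K₁−1)(K₂−1)] = 0.97775/1.09045 = 0.8966

two-phase, V/F = 0.8966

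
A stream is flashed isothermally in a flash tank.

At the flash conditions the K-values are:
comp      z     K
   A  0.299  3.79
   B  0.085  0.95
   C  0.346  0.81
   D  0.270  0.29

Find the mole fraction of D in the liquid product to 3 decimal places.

x_D = 0.403

Let ψ = V/F and solve Σ zᵢ(Kᵢ−1)/(1+ψ(Kᵢ−1)) = 0.
Feasibility: ΣzᵢKᵢ = 1.573, Σzᵢ/Kᵢ = 1.527 — both > 1, two phases present.
Newton–Raphson from ψ = 0.64:
  ψ = 0.640: g = -0.1311, g' = -0.774 → ψ = 0.471
  ψ = 0.471: g = -0.0037, g' = -0.757 → ψ = 0.466
Converged at ψ = 0.466.
Compositions from xᵢ = zᵢ/(1+ψ(Kᵢ−1)), yᵢ = Kᵢxᵢ:
  A: x = 0.130, y = 0.493
  B: x = 0.087, y = 0.083
  C: x = 0.380, y = 0.307
  D: x = 0.403, y = 0.117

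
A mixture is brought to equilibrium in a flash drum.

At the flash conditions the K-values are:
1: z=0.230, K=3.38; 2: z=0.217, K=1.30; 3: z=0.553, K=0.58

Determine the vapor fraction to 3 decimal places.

ψ = 0.529

Rachford–Rice: g(ψ) = Σ zᵢ(Kᵢ−1)/(1+ψ(Kᵢ−1)) = 0.
g(0) = ΣzᵢKᵢ − 1 = 0.380 and g(1) = 1 − Σzᵢ/Kᵢ = -0.188, so a root lies in (0, 1).
Newton iteration, ψ⁰ = 0.69:
  ψ = 0.690: g = -0.0659, g' = -0.393 → ψ = 0.522
  ψ = 0.522: g = 0.0027, g' = -0.434 → ψ = 0.529
Converged at ψ = 0.529.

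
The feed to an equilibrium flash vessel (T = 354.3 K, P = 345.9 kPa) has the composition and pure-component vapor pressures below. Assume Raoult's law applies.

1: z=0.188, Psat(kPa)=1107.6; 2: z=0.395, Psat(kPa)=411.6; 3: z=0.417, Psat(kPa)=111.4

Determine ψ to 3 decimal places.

ψ = 0.247

Raoult's law: Kᵢ = Pᵢˢᵃᵗ/P = Pᵢˢᵃᵗ/345.9.
  K_1 = 1107.6/345.9 = 3.20208, K_2 = 411.6/345.9 = 1.18994, K_3 = 111.4/345.9 = 0.32206
Material balance + equilibrium reduce to Σ zᵢ(Kᵢ−1)/(1+ψ(Kᵢ−1)) = 0.
Check two-phase: ΣzᵢKᵢ = 1.206 > 1 and Σzᵢ/Kᵢ = 1.685 > 1, so g(0) = 0.206 > 0 and g(1) = -0.685 < 0.
Newton–Raphson from ψ = 0.5:
  ψ = 0.500: g = -0.1621, g' = -0.657 → ψ = 0.253
  ψ = 0.253: g = -0.0040, g' = -0.668 → ψ = 0.247
Converged at ψ = 0.247.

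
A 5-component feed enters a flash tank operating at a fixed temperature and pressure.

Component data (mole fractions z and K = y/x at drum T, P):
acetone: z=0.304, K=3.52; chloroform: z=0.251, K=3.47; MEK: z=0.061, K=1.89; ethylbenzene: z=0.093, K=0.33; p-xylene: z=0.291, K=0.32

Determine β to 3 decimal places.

β = 0.738

Rachford–Rice: g(β) = Σ zᵢ(Kᵢ−1)/(1+β(Kᵢ−1)) = 0.
Check two-phase: ΣzᵢKᵢ = 2.180 > 1 and Σzᵢ/Kᵢ = 1.382 > 1, so g(0) = 1.180 > 0 and g(1) = -0.382 < 0.
Iterate (Newton) starting at β = 0.5:
  β = 0.500: g = 0.2604, g' = -1.111 → β = 0.734
  β = 0.734: g = 0.0039, g' = -1.147 → β = 0.738
Converged at β = 0.738.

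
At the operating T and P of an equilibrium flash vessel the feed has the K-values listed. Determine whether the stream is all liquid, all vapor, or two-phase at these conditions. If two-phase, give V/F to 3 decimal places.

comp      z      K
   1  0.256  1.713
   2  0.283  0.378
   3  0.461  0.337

ΣzᵢKᵢ = 0.701; Σzᵢ/Kᵢ = 2.266.
Since ΣzᵢKᵢ < 1 the mixture is below its bubble point — single liquid phase.

all liquid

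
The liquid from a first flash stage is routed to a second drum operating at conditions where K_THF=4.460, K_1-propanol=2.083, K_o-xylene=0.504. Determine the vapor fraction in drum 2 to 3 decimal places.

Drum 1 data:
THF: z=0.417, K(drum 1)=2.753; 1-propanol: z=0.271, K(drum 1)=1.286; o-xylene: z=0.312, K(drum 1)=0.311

Drum 1:
Let ψ₁ = V/F and solve Σ zᵢ(Kᵢ−1)/(1+ψ₁(Kᵢ−1)) = 0.
Feasibility: ΣzᵢKᵢ = 1.594, Σzᵢ/Kᵢ = 1.365 — both > 1, two phases present.
Iterate (Newton) starting at ψ₁ = 0.51:
  ψ₁ = 0.510: g = 0.1222, g' = -0.726 → ψ₁ = 0.678
  ψ₁ = 0.678: g = -0.0047, g' = -0.805 → ψ₁ = 0.672
Converged at ψ₁ = 0.672.
Drum-1 compositions:
  THF: x = 0.191, y = 0.527
  1-propanol: x = 0.227, y = 0.292
  o-xylene: x = 0.581, y = 0.181
Drum-2 feed = drum-1 liquid: z₂ = (0.1914, 0.2273, 0.5813).
Drum 2:
Rachford–Rice: g(ψ₂) = Σ zᵢ(Kᵢ−1)/(1+ψ₂(Kᵢ−1)) = 0.
g(0) = ΣzᵢKᵢ − 1 = 0.620 and g(1) = 1 − Σzᵢ/Kᵢ = -0.305, so a root lies in (0, 1).
Newton–Raphson from ψ₂ = 0.5:
  ψ₂ = 0.500: g = 0.0188, g' = -0.673 → ψ₂ = 0.528
Converged at ψ₂ = 0.528.
  THF: x = 0.068, y = 0.302
  1-propanol: x = 0.145, y = 0.301
  o-xylene: x = 0.788, y = 0.397

V/F (drum 2) = 0.528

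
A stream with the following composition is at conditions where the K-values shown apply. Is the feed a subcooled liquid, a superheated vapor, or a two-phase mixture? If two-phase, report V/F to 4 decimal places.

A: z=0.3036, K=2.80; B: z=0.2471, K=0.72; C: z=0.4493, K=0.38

two-phase, V/F = 0.2137

ΣzᵢKᵢ = 1.1987; Σzᵢ/Kᵢ = 1.6340.
Both exceed 1, so a two-phase solution exists.
Let ψ = V/F and solve Σ zᵢ(Kᵢ−1)/(1+ψ(Kᵢ−1)) = 0.
Iterate (Newton) starting at ψ = 0.5:
  ψ = 0.5000: g = -0.19655, g' = -0.6614 → ψ = 0.2028
  ψ = 0.2028: g = 0.00832, g' = -0.7756 → ψ = 0.2136
  ψ = 0.2136: g = 0.00006, g' = -0.7646 → ψ = 0.2137
Converged at ψ = 0.2137.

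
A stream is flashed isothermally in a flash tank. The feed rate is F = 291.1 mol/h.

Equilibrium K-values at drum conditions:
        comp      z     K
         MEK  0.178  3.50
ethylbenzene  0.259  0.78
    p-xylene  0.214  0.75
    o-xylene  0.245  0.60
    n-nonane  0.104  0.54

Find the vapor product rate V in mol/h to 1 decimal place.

V = 69.3 mol/h

Newton–Raphson from ψ = 0.65:
  ψ = 0.650: g = -0.1615, g' = -0.314 → ψ = 0.136
  ψ = 0.136: g = 0.0636, g' = -0.717 → ψ = 0.224
  ψ = 0.224: g = 0.0075, g' = -0.560 → ψ = 0.238
Converged at ψ = 0.238.
Then V = ψ·F = 0.2379·291.1 = 69.3 mol/h and L = F − V = 221.8 mol/h.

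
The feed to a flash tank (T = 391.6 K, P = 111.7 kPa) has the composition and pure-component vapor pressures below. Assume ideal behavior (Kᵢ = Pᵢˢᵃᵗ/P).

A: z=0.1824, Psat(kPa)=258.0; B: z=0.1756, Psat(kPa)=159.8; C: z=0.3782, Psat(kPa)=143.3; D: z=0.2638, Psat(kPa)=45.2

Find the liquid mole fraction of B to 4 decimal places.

Raoult's law: Kᵢ = Pᵢˢᵃᵗ/P = Pᵢˢᵃᵗ/111.7.
  K_A = 258.0/111.7 = 2.309758, K_B = 159.8/111.7 = 1.430618, K_C = 143.3/111.7 = 1.282901, K_D = 45.2/111.7 = 0.404655
Material balance + equilibrium reduce to Σ zᵢ(Kᵢ−1)/(1+ψ(Kᵢ−1)) = 0.
Feasibility: ΣzᵢKᵢ = 1.2645, Σzᵢ/Kᵢ = 1.1484 — both > 1, two phases present.
Newton–Raphson from ψ = 0.5:
  ψ = 0.5000: g = 0.07670, g' = -0.3491 → ψ = 0.7197
  ψ = 0.7197: g = -0.00520, g' = -0.4090 → ψ = 0.7070
  ψ = 0.7070: g = -0.00004, g' = -0.4033 → ψ = 0.7069
Converged at ψ = 0.7069.
Compositions from xᵢ = zᵢ/(1+ψ(Kᵢ−1)), yᵢ = Kᵢxᵢ:
  A: x = 0.0947, y = 0.2188
  B: x = 0.1346, y = 0.1926
  C: x = 0.3152, y = 0.4043
  D: x = 0.4555, y = 0.1843

x_B = 0.1346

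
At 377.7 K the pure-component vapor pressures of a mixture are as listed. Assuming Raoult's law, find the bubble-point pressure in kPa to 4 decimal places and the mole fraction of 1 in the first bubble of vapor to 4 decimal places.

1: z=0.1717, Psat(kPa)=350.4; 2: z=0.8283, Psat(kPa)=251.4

Pbub = 268.3983 kPa, y_1 = 0.2242

At the bubble point ψ → 0, so ΣzᵢKᵢ = 1 with Kᵢ = Pᵢˢᵃᵗ/P ⇒ P = ΣzᵢPᵢˢᵃᵗ.
P = 0.1717·350.4 + 0.8283·251.4 = 268.3983 kPa
yᵢ = zᵢPᵢˢᵃᵗ/P ⇒ y_1 = 0.1717·350.4/268.3983 = 0.2242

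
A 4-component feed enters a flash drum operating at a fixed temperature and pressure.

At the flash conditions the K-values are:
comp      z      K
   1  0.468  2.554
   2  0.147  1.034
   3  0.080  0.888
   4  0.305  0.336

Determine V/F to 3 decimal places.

V/F = 0.651

Iterate (Newton) starting at V/F = 0.47:
  V/F = 0.470: g = 0.1214, g' = -0.663 → V/F = 0.653
  V/F = 0.653: g = -0.0014, g' = -0.699 → V/F = 0.651
Converged at V/F = 0.651.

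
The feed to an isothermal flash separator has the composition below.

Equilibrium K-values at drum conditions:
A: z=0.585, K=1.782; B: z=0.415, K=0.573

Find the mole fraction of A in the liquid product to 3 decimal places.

Binary case is linear: z₁(K₁−1)(1+ψ(K₂−1)) + z₂(K₂−1)(1+ψ(K₁−1)) = 0
⇒ ψ = [z₁(K₁−1)+z₂(K₂−1)] / [−(K₁−1)(K₂−1)] = 0.2803/0.3339 = 0.839
Compositions from xᵢ = zᵢ/(1+ψ(Kᵢ−1)), yᵢ = Kᵢxᵢ:
  A: x = 0.353, y = 0.629
  B: x = 0.647, y = 0.371

x_A = 0.353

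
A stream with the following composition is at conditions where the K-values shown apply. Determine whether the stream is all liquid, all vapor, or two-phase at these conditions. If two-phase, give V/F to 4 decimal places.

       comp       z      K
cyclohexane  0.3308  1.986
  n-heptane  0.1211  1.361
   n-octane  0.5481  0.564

two-phase, V/F = 0.3479

ΣzᵢKᵢ = 1.1309; Σzᵢ/Kᵢ = 1.2274.
Both exceed 1, so a two-phase solution exists.
Rachford–Rice: g(ψ) = Σ zᵢ(Kᵢ−1)/(1+ψ(Kᵢ−1)) = 0.
Newton–Raphson from ψ = 0.5:
  ψ = 0.5000: g = -0.05009, g' = -0.3260 → ψ = 0.3463
  ψ = 0.3463: g = 0.00052, g' = -0.3357 → ψ = 0.3479
Converged at ψ = 0.3479.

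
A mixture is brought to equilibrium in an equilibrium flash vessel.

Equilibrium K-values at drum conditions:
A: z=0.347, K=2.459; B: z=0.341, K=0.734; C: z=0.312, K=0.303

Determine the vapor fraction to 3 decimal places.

Material balance + equilibrium reduce to Σ zᵢ(Kᵢ−1)/(1+ψ(Kᵢ−1)) = 0.
g(0) = ΣzᵢKᵢ − 1 = 0.198 and g(1) = 1 − Σzᵢ/Kᵢ = -0.635, so a root lies in (0, 1).
Newton iteration, ψ⁰ = 0.5:
  ψ = 0.500: g = -0.1457, g' = -0.636 → ψ = 0.271
  ψ = 0.271: g = -0.0030, g' = -0.638 → ψ = 0.266
Converged at ψ = 0.266.

ψ = 0.266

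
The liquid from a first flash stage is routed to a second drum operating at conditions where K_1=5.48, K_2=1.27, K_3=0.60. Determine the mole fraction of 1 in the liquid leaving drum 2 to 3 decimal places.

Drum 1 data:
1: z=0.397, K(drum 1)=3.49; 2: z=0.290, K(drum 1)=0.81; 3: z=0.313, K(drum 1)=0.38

Drum 1:
Iterate (Newton) starting at ψ₁ = 0.35:
  ψ₁ = 0.350: g = 0.2213, g' = -0.911 → ψ₁ = 0.593
  ψ₁ = 0.593: g = 0.0302, g' = -0.716 → ψ₁ = 0.635
Converged at ψ₁ = 0.635.
Drum-1 compositions:
  1: x = 0.154, y = 0.537
  2: x = 0.330, y = 0.267
  3: x = 0.516, y = 0.196
Drum-2 feed = drum-1 liquid: z₂ = (0.1538, 0.3298, 0.5164).
Drum 2:
Rachford–Rice: g(ψ₂) = Σ zᵢ(Kᵢ−1)/(1+ψ₂(Kᵢ−1)) = 0.
Check two-phase: ΣzᵢKᵢ = 1.571 > 1 and Σzᵢ/Kᵢ = 1.148 > 1, so g(0) = 0.571 > 0 and g(1) = -0.148 < 0.
Newton–Raphson from ψ₂ = 0.7:
  ψ₂ = 0.700: g = -0.0455, g' = -0.357 → ψ₂ = 0.573
  ψ₂ = 0.573: g = 0.0024, g' = -0.400 → ψ₂ = 0.579
Converged at ψ₂ = 0.579.
  1: x = 0.043, y = 0.235
  2: x = 0.285, y = 0.362
  3: x = 0.672, y = 0.403

x_1 (drum 2) = 0.043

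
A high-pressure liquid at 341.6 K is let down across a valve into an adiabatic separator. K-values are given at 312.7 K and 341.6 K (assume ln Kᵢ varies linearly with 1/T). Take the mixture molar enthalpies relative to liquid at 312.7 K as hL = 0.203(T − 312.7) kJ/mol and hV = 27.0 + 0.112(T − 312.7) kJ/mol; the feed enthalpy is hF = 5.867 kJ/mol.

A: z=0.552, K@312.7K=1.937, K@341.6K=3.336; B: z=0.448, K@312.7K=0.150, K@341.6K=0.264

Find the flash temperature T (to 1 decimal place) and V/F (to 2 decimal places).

T = 314.3 K, V/F = 0.21

Adiabatic flash: solve Rachford–Rice at each trial T, then check hF = ψ·hV(T) + (1−ψ)·hL(T).
  T = 312.7 K: K = (1.937, 0.150), RR gives ψ = 0.171, H_out = 4.625 kJ/mol
  T = 341.6 K: K = (3.336, 0.264), RR gives ψ = 0.558, H_out = 19.471 kJ/mol
  T = 327.1 K: K = (2.570, 0.201), RR gives ψ = 0.406, H_out = 13.349 kJ/mol
  T = 319.9 K: K = (2.238, 0.174), RR gives ψ = 0.307, H_out = 9.544 kJ/mol
  T = 316.3 K: K = (2.084, 0.162), RR gives ψ = 0.245, H_out = 7.274 kJ/mol
  T = 314.5 K: K = (2.010, 0.156), RR gives ψ = 0.210, H_out = 6.005 kJ/mol
Linear interpolation between T = 312.7 (H_out = 4.625) and T = 314.5 (H_out = 6.005) on hF = 5.867 gives T ≈ 314.3 K, at which ψ = 0.21.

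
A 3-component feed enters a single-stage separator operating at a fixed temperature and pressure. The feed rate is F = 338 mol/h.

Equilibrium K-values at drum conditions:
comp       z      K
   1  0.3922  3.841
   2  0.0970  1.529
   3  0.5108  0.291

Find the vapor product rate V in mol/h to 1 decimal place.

V = 151.7 mol/h

Newton–Raphson from ψ = 0.5:
  ψ = 0.5000: g = -0.06013, g' = -1.1735 → ψ = 0.4488
Converged at ψ = 0.4488.
Then V = ψ·F = 0.4488·338 = 151.7 mol/h and L = F − V = 186.3 mol/h.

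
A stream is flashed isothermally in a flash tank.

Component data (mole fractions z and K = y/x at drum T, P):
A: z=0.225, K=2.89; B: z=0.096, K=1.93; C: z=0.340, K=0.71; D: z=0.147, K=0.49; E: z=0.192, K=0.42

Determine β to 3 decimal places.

β = 0.318

Rachford–Rice: g(β) = Σ zᵢ(Kᵢ−1)/(1+β(Kᵢ−1)) = 0.
g(0) = ΣzᵢKᵢ − 1 = 0.230 and g(1) = 1 − Σzᵢ/Kᵢ = -0.364, so a root lies in (0, 1).
Newton iteration, β⁰ = 0.5:
  β = 0.500: g = -0.0932, g' = -0.487 → β = 0.309
  β = 0.309: g = 0.0050, g' = -0.555 → β = 0.318
Converged at β = 0.318.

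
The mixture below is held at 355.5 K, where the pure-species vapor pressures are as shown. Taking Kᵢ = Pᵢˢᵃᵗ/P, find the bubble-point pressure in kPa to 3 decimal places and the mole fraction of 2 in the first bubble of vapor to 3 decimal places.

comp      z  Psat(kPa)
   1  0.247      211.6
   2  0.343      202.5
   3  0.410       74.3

At the bubble point ψ → 0, so ΣzᵢKᵢ = 1 with Kᵢ = Pᵢˢᵃᵗ/P ⇒ P = ΣzᵢPᵢˢᵃᵗ.
P = 0.247·211.6 + 0.343·202.5 + 0.410·74.3 = 152.186 kPa
yᵢ = zᵢPᵢˢᵃᵗ/P ⇒ y_2 = 0.343·202.5/152.186 = 0.456

Pbub = 152.186 kPa, y_2 = 0.456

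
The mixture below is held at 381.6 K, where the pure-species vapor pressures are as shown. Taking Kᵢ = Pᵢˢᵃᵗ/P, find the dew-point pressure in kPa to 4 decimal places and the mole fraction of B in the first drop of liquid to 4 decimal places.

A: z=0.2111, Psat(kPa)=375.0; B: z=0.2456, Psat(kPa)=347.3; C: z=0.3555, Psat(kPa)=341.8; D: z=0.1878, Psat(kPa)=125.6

At the dew point ψ → 1, so Σzᵢ/Kᵢ = 1 with Kᵢ = Pᵢˢᵃᵗ/P ⇒ 1/P = Σzᵢ/Pᵢˢᵃᵗ.
1/P = 0.2111/375.0 + 0.2456/347.3 + 0.3555/341.8 + 0.1878/125.6 = 0.0038054 ⇒ P = 262.7839 kPa
xᵢ = zᵢP/Pᵢˢᵃᵗ ⇒ x_B = 0.2456·262.7839/347.3 = 0.1858

Pdew = 262.7839 kPa, x_B = 0.1858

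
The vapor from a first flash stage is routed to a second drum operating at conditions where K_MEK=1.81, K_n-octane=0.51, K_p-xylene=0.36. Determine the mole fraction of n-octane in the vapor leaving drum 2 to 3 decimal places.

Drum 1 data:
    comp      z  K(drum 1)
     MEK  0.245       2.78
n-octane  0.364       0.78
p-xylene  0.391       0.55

Drum 1:
Newton–Raphson from ψ₁ = 0.65:
  ψ₁ = 0.650: g = -0.1400, g' = -0.349 → ψ₁ = 0.249
  ψ₁ = 0.249: g = 0.0193, g' = -0.493 → ψ₁ = 0.288
  ψ₁ = 0.288: g = 0.0006, g' = -0.464 → ψ₁ = 0.289
Converged at ψ₁ = 0.289.
Drum-1 compositions:
  MEK: x = 0.162, y = 0.450
  n-octane: x = 0.389, y = 0.303
  p-xylene: x = 0.450, y = 0.247
Drum-2 feed = drum-1 vapor: z₂ = (0.4495, 0.3032, 0.2473).
Drum 2:
Let ψ₂ = V/F and solve Σ zᵢ(Kᵢ−1)/(1+ψ₂(Kᵢ−1)) = 0.
Feasibility: ΣzᵢKᵢ = 1.057, Σzᵢ/Kᵢ = 1.530 — both > 1, two phases present.
Iterate (Newton) starting at ψ₂ = 0.31:
  ψ₂ = 0.310: g = -0.0816, g' = -0.447 → ψ₂ = 0.128
  ψ₂ = 0.128: g = -0.0008, g' = -0.445 → ψ₂ = 0.126
Converged at ψ₂ = 0.126.
  MEK: x = 0.408, y = 0.738
  n-octane: x = 0.323, y = 0.165
  p-xylene: x = 0.269, y = 0.097

y_n-octane (drum 2) = 0.165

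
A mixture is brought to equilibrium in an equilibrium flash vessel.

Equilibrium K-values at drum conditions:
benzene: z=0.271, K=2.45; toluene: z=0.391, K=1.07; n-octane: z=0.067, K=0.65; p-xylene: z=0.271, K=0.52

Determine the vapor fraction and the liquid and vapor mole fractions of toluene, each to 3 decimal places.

Material balance + equilibrium reduce to Σ zᵢ(Kᵢ−1)/(1+ψ(Kᵢ−1)) = 0.
Feasibility: ΣzᵢKᵢ = 1.267, Σzᵢ/Kᵢ = 1.100 — both > 1, two phases present.
Newton iteration, ψ⁰ = 0.53:
  ψ = 0.530: g = 0.0453, g' = -0.309 → ψ = 0.677
  ψ = 0.677: g = 0.0010, g' = -0.298 → ψ = 0.680
Converged at ψ = 0.680.
Compositions from xᵢ = zᵢ/(1+ψ(Kᵢ−1)), yᵢ = Kᵢxᵢ:
  benzene: x = 0.136, y = 0.334
  toluene: x = 0.373, y = 0.399
  n-octane: x = 0.088, y = 0.057
  p-xylene: x = 0.402, y = 0.209

ψ = 0.680, x_toluene = 0.373, y_toluene = 0.399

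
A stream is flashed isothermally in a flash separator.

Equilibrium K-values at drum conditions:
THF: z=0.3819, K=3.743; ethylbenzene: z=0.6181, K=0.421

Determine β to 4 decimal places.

β = 0.4342

Rachford–Rice: g(β) = Σ zᵢ(Kᵢ−1)/(1+β(Kᵢ−1)) = 0.
Feasibility: ΣzᵢKᵢ = 1.6897, Σzᵢ/Kᵢ = 1.5702 — both > 1, two phases present.
Binary case is linear: z₁(K₁−1)(1+β(K₂−1)) + z₂(K₂−1)(1+β(K₁−1)) = 0
⇒ β = [z₁(K₁−1)+z₂(K₂−1)] / [−(K₁−1)(K₂−1)] = 0.68967/1.58820 = 0.4342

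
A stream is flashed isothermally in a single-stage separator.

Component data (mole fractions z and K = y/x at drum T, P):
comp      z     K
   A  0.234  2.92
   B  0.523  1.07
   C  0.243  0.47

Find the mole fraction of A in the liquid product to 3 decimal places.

Let ψ = V/F and solve Σ zᵢ(Kᵢ−1)/(1+ψ(Kᵢ−1)) = 0.
Check two-phase: ΣzᵢKᵢ = 1.357 > 1 and Σzᵢ/Kᵢ = 1.086 > 1, so g(0) = 0.357 > 0 and g(1) = -0.086 < 0.
Newton iteration, ψ⁰ = 0.5:
  ψ = 0.500: g = 0.0894, g' = -0.353 → ψ = 0.753
  ψ = 0.753: g = 0.0042, g' = -0.336 → ψ = 0.765
Converged at ψ = 0.765.
Compositions from xᵢ = zᵢ/(1+ψ(Kᵢ−1)), yᵢ = Kᵢxᵢ:
  A: x = 0.095, y = 0.277
  B: x = 0.496, y = 0.531
  C: x = 0.409, y = 0.192

x_A = 0.095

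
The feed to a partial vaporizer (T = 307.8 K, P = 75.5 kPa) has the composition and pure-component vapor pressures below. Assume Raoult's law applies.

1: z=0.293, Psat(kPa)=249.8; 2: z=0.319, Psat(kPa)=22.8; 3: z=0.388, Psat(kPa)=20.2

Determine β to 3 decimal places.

Raoult's law: Kᵢ = Pᵢˢᵃᵗ/P = Pᵢˢᵃᵗ/75.5.
  K_1 = 249.8/75.5 = 3.30861, K_2 = 22.8/75.5 = 0.30199, K_3 = 20.2/75.5 = 0.26755
Material balance + equilibrium reduce to Σ zᵢ(Kᵢ−1)/(1+β(Kᵢ−1)) = 0.
Feasibility: ΣzᵢKᵢ = 1.170, Σzᵢ/Kᵢ = 2.595 — both > 1, two phases present.
Newton–Raphson from β = 0.54:
  β = 0.540: g = -0.5264, g' = -1.279 → β = 0.129
  β = 0.129: g = -0.0367, g' = -1.370 → β = 0.102
Converged at β = 0.102.

β = 0.102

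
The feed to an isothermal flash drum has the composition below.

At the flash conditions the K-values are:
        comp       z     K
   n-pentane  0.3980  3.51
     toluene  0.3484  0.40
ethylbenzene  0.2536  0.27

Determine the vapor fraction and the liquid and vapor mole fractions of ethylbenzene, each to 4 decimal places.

ψ = 0.3662, x_ethylbenzene = 0.3461, y_ethylbenzene = 0.0935

Rachford–Rice: g(ψ) = Σ zᵢ(Kᵢ−1)/(1+ψ(Kᵢ−1)) = 0.
g(0) = ΣzᵢKᵢ − 1 = 0.6048 and g(1) = 1 − Σzᵢ/Kᵢ = -0.9236, so a root lies in (0, 1).
Iterate (Newton) starting at ψ = 0.5:
  ψ = 0.5000: g = -0.14716, g' = -1.0842 → ψ = 0.3643
  ψ = 0.3643: g = 0.00215, g' = -1.1404 → ψ = 0.3662
Converged at ψ = 0.3662.
Compositions from xᵢ = zᵢ/(1+ψ(Kᵢ−1)), yᵢ = Kᵢxᵢ:
  n-pentane: x = 0.2074, y = 0.7280
  toluene: x = 0.4465, y = 0.1786
  ethylbenzene: x = 0.3461, y = 0.0935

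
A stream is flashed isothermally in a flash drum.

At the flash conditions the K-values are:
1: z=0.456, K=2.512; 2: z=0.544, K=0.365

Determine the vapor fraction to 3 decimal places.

ψ = 0.358

Rachford–Rice: g(ψ) = Σ zᵢ(Kᵢ−1)/(1+ψ(Kᵢ−1)) = 0.
Feasibility: ΣzᵢKᵢ = 1.344, Σzᵢ/Kᵢ = 1.672 — both > 1, two phases present.
Binary case is linear: z₁(K₁−1)(1+ψ(K₂−1)) + z₂(K₂−1)(1+ψ(K₁−1)) = 0
⇒ ψ = [z₁(K₁−1)+z₂(K₂−1)] / [−(K₁−1)(K₂−1)] = 0.3440/0.9601 = 0.358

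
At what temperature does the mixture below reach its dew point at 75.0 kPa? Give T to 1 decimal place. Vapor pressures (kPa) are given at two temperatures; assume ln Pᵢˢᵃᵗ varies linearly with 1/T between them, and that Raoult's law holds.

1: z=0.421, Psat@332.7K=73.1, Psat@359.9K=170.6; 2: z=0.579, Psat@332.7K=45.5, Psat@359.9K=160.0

T = 340.2 K

Dew-point temperature: Σzᵢ·P/Pᵢˢᵃᵗ(T) = 1. Interpolate ln Pᵢˢᵃᵗ = aᵢ + bᵢ/T.
  T = 332.7 K: ΣzᵢP/Pᵢˢᵃᵗ = 1.3863
  T = 359.9 K: ΣzᵢP/Pᵢˢᵃᵗ = 0.4565
  T = 346.3 K: ΣzᵢP/Pᵢˢᵃᵗ = 0.7746
  T = 339.5 K: ΣzᵢP/Pᵢˢᵃᵗ = 1.0290
  T = 342.9 K: ΣzᵢP/Pᵢˢᵃᵗ = 0.8912
  T = 341.2 K: ΣzᵢP/Pᵢˢᵃᵗ = 0.9572
Interpolating between 339.5 K and 341.2 K gives T ≈ 340.2 K.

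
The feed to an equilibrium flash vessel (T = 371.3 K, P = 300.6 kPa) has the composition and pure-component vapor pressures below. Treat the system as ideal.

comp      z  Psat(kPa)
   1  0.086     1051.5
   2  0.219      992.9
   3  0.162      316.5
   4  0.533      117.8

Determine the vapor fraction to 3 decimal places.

ψ = 0.339

Raoult's law: Kᵢ = Pᵢˢᵃᵗ/P = Pᵢˢᵃᵗ/300.6.
  K_1 = 1051.5/300.6 = 3.49800, K_2 = 992.9/300.6 = 3.30306, K_3 = 316.5/300.6 = 1.05289, K_4 = 117.8/300.6 = 0.39188
Rachford–Rice: g(ψ) = Σ zᵢ(Kᵢ−1)/(1+ψ(Kᵢ−1)) = 0.
Feasibility: ΣzᵢKᵢ = 1.404, Σzᵢ/Kᵢ = 1.605 — both > 1, two phases present.
Newton iteration, ψ⁰ = 0.67:
  ψ = 0.670: g = -0.2600, g' = -0.816 → ψ = 0.352
  ψ = 0.352: g = -0.0107, g' = -0.826 → ψ = 0.339
Converged at ψ = 0.339.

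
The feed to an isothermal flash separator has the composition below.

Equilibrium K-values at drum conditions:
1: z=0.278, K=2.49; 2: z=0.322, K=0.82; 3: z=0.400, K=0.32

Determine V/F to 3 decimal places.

Material balance + equilibrium reduce to Σ zᵢ(Kᵢ−1)/(1+V/F(Kᵢ−1)) = 0.
Check two-phase: ΣzᵢKᵢ = 1.084 > 1 and Σzᵢ/Kᵢ = 1.754 > 1, so g(0) = 0.084 > 0 and g(1) = -0.754 < 0.
Newton iteration, V/F⁰ = 0.62:
  V/F = 0.620: g = -0.3202, g' = -0.733 → V/F = 0.183
  V/F = 0.183: g = -0.0452, g' = -0.633 → V/F = 0.112
  V/F = 0.112: g = 0.0016, g' = -0.681 → V/F = 0.114
Converged at V/F = 0.114.

V/F = 0.114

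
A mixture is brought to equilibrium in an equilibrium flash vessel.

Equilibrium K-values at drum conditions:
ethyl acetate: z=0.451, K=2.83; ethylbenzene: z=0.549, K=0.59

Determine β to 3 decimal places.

Rachford–Rice: g(β) = Σ zᵢ(Kᵢ−1)/(1+β(Kᵢ−1)) = 0.
g(0) = ΣzᵢKᵢ − 1 = 0.600 and g(1) = 1 − Σzᵢ/Kᵢ = -0.090, so a root lies in (0, 1).
Binary case is linear: z₁(K₁−1)(1+β(K₂−1)) + z₂(K₂−1)(1+β(K₁−1)) = 0
⇒ β = [z₁(K₁−1)+z₂(K₂−1)] / [−(K₁−1)(K₂−1)] = 0.6002/0.7503 = 0.800

β = 0.800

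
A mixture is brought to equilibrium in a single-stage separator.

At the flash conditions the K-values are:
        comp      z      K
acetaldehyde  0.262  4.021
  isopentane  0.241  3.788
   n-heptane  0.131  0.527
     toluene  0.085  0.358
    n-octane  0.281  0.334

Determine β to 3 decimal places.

Newton iteration, β⁰ = 0.31:
  β = 0.310: g = 0.3926, g' = -1.469 → β = 0.577
  β = 0.577: g = 0.0701, g' = -1.066 → β = 0.643
Converged at β = 0.643.

β = 0.643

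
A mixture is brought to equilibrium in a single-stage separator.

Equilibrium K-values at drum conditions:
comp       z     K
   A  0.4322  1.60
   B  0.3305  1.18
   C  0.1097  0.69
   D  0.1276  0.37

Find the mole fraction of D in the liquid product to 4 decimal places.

x_D = 0.2793

Let ψ = V/F and solve Σ zᵢ(Kᵢ−1)/(1+ψ(Kᵢ−1)) = 0.
Feasibility: ΣzᵢKᵢ = 1.2044, Σzᵢ/Kᵢ = 1.0541 — both > 1, two phases present.
Iterate (Newton) starting at ψ = 0.5:
  ψ = 0.5000: g = 0.09646, g' = -0.2238 → ψ = 0.9310
  ψ = 0.9310: g = -0.02491, g' = -0.3890 → ψ = 0.8670
  ψ = 0.8670: g = -0.00161, g' = -0.3410 → ψ = 0.8623
  ψ = 0.8623: g = -0.00001, g' = -0.3380 → ψ = 0.8622
Converged at ψ = 0.8622.
Compositions from xᵢ = zᵢ/(1+ψ(Kᵢ−1)), yᵢ = Kᵢxᵢ:
  A: x = 0.2848, y = 0.4557
  B: x = 0.2861, y = 0.3376
  C: x = 0.1497, y = 0.1033
  D: x = 0.2793, y = 0.1034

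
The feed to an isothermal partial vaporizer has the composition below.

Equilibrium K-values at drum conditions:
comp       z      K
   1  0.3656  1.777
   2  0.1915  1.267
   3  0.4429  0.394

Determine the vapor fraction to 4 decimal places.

Material balance + equilibrium reduce to Σ zᵢ(Kᵢ−1)/(1+ψ(Kᵢ−1)) = 0.
Feasibility: ΣzᵢKᵢ = 1.0668, Σzᵢ/Kᵢ = 1.4810 — both > 1, two phases present.
Newton iteration, ψ⁰ = 0.59:
  ψ = 0.5900: g = -0.17881, g' = -0.5080 → ψ = 0.2380
  ψ = 0.2380: g = -0.02582, g' = -0.3914 → ψ = 0.1720
  ψ = 0.1720: g = -0.00017, g' = -0.3869 → ψ = 0.1716
Converged at ψ = 0.1716.

ψ = 0.1716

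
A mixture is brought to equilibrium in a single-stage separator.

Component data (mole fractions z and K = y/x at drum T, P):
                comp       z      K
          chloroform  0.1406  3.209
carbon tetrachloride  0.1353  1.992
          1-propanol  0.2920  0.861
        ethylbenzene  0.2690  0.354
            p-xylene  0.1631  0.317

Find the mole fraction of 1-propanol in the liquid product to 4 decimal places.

x_1-propanol = 0.2978

Let ψ = V/F and solve Σ zᵢ(Kᵢ−1)/(1+ψ(Kᵢ−1)) = 0.
Check two-phase: ΣzᵢKᵢ = 1.1190 > 1 and Σzᵢ/Kᵢ = 1.7253 > 1, so g(0) = 0.1190 > 0 and g(1) = -0.7253 < 0.
Iterate (Newton) starting at ψ = 0.37:
  ψ = 0.3700: g = -0.15113, g' = -0.6153 → ψ = 0.1244
  ψ = 0.1244: g = 0.01111, g' = -0.7571 → ψ = 0.1391
  ψ = 0.1391: g = 0.00014, g' = -0.7386 → ψ = 0.1393
Converged at ψ = 0.1393.
Compositions from xᵢ = zᵢ/(1+ψ(Kᵢ−1)), yᵢ = Kᵢxᵢ:
  chloroform: x = 0.1075, y = 0.3450
  carbon tetrachloride: x = 0.1189, y = 0.2368
  1-propanol: x = 0.2978, y = 0.2564
  ethylbenzene: x = 0.2956, y = 0.1046
  p-xylene: x = 0.1802, y = 0.0571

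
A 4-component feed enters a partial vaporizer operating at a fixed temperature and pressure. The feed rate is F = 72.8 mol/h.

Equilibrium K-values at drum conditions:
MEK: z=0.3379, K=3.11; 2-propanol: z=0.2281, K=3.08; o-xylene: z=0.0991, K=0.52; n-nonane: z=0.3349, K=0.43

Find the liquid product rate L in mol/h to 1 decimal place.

L = 13.1 mol/h

Newton iteration, ψ⁰ = 0.38:
  ψ = 0.3800: g = 0.35884, g' = -0.9827 → ψ = 0.7452
  ψ = 0.7452: g = 0.05734, g' = -0.7633 → ψ = 0.8203
  ψ = 0.8203: g = -0.00058, g' = -0.7824 → ψ = 0.8195
Converged at ψ = 0.8195.
Then V = ψ·F = 0.8195·72.8 = 59.7 mol/h and L = F − V = 13.1 mol/h.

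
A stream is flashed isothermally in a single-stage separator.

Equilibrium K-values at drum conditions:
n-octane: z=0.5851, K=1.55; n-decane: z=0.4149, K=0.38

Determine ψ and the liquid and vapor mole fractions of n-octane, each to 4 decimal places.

ψ = 0.1893, x_n-octane = 0.5299, y_n-octane = 0.8214

Rachford–Rice: g(ψ) = Σ zᵢ(Kᵢ−1)/(1+ψ(Kᵢ−1)) = 0.
g(0) = ΣzᵢKᵢ − 1 = 0.0646 and g(1) = 1 − Σzᵢ/Kᵢ = -0.4693, so a root lies in (0, 1).
Binary case is linear: z₁(K₁−1)(1+ψ(K₂−1)) + z₂(K₂−1)(1+ψ(K₁−1)) = 0
⇒ ψ = [z₁(K₁−1)+z₂(K₂−1)] / [−(K₁−1)(K₂−1)] = 0.06457/0.34100 = 0.1893
Compositions from xᵢ = zᵢ/(1+ψ(Kᵢ−1)), yᵢ = Kᵢxᵢ:
  n-octane: x = 0.5299, y = 0.8214
  n-decane: x = 0.4701, y = 0.1786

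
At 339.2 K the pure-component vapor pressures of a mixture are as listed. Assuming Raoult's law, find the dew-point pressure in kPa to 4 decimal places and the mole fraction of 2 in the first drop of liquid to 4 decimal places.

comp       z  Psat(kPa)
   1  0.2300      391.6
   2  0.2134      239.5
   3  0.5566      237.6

Pdew = 261.7150 kPa, x_2 = 0.2332

At the dew point ψ → 1, so Σzᵢ/Kᵢ = 1 with Kᵢ = Pᵢˢᵃᵗ/P ⇒ 1/P = Σzᵢ/Pᵢˢᵃᵗ.
1/P = 0.2300/391.6 + 0.2134/239.5 + 0.5566/237.6 = 0.0038209 ⇒ P = 261.7150 kPa
xᵢ = zᵢP/Pᵢˢᵃᵗ ⇒ x_2 = 0.2134·261.7150/239.5 = 0.2332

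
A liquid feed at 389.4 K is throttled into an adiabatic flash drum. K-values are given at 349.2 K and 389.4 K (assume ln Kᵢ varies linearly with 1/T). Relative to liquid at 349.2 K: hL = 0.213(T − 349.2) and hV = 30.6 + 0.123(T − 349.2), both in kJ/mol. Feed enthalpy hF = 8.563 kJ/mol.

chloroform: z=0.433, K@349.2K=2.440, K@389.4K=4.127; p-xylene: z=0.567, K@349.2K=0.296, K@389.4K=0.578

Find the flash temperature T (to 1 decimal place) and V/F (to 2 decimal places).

T = 352.1 K, V/F = 0.26

Adiabatic flash: solve Rachford–Rice at each trial T, then check hF = ψ·hV(T) + (1−ψ)·hL(T).
  T = 349.2 K: K = (2.440, 0.296), RR gives ψ = 0.221, H_out = 6.772 kJ/mol
  T = 389.4 K: K = (4.127, 0.578), RR gives ψ = 0.845, H_out = 31.355 kJ/mol
  T = 369.3 K: K = (3.219, 0.421), RR gives ψ = 0.493, H_out = 18.464 kJ/mol
  T = 359.2 K: K = (2.812, 0.355), RR gives ψ = 0.358, H_out = 12.758 kJ/mol
  T = 354.2 K: K = (2.622, 0.324), RR gives ψ = 0.291, H_out = 9.847 kJ/mol
  T = 351.7 K: K = (2.530, 0.310), RR gives ψ = 0.257, H_out = 8.336 kJ/mol
  T = 352.9 K: K = (2.574, 0.317), RR gives ψ = 0.274, H_out = 9.067 kJ/mol
Linear interpolation between T = 351.7 (H_out = 8.336) and T = 352.9 (H_out = 9.067) on hF = 8.563 gives T ≈ 352.1 K, at which ψ = 0.26.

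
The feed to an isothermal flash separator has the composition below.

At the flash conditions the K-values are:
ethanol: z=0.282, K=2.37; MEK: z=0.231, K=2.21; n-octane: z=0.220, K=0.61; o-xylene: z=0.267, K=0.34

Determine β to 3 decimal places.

β = 0.554

Iterate (Newton) starting at β = 0.59:
  β = 0.590: g = -0.0233, g' = -0.645 → β = 0.554
Converged at β = 0.554.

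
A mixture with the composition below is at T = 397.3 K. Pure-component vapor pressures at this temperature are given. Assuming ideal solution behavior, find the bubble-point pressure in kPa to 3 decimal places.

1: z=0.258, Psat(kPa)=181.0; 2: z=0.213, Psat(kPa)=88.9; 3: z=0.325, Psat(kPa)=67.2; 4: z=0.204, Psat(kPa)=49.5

At the bubble point ψ → 0, so ΣzᵢKᵢ = 1 with Kᵢ = Pᵢˢᵃᵗ/P ⇒ P = ΣzᵢPᵢˢᵃᵗ.
P = 0.258·181.0 + 0.213·88.9 + 0.325·67.2 + 0.204·49.5 = 97.572 kPa

Pbub = 97.572 kPa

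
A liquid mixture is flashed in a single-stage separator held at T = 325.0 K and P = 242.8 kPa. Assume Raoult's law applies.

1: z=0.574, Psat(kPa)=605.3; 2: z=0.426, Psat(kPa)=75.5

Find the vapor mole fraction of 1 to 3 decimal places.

y_1 = 0.787

Raoult's law: Kᵢ = Pᵢˢᵃᵗ/P = Pᵢˢᵃᵗ/242.8.
  K_1 = 605.3/242.8 = 2.49300, K_2 = 75.5/242.8 = 0.31096
Binary case is linear: z₁(K₁−1)(1+V/F(K₂−1)) + z₂(K₂−1)(1+V/F(K₁−1)) = 0
⇒ V/F = [z₁(K₁−1)+z₂(K₂−1)] / [−(K₁−1)(K₂−1)] = 0.5634/1.0287 = 0.548
Compositions from xᵢ = zᵢ/(1+V/F(Kᵢ−1)), yᵢ = Kᵢxᵢ:
  1: x = 0.316, y = 0.787
  2: x = 0.684, y = 0.213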